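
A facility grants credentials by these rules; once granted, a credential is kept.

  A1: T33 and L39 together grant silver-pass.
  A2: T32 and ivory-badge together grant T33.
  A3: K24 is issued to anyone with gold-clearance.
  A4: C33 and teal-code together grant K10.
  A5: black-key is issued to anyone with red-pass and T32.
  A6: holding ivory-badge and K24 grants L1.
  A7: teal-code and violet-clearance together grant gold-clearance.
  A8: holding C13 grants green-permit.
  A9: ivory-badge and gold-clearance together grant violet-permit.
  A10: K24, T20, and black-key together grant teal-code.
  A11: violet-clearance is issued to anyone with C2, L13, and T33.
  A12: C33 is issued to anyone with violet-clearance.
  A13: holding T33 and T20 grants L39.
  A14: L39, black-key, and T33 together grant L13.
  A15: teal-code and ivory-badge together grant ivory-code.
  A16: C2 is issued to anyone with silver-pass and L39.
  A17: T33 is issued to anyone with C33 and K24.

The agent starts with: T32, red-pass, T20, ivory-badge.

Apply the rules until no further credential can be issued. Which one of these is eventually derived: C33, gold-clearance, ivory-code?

Holding red-pass and T32 grants black-key (A5).
Holding T32 and ivory-badge grants T33 (A2).
Holding T33 and T20 grants L39 (A13).
Holding L39, black-key, and T33 grants L13 (A14).
Holding T33 and L39 grants silver-pass (A1).
Holding silver-pass and L39 grants C2 (A16).
Holding C2, L13, and T33 grants violet-clearance (A11).
Holding violet-clearance grants C33 (A12).
gold-clearance would need teal-code and violet-clearance (A7), but teal-code is never granted. ivory-code would need teal-code and ivory-badge (A15), but teal-code is never granted.

C33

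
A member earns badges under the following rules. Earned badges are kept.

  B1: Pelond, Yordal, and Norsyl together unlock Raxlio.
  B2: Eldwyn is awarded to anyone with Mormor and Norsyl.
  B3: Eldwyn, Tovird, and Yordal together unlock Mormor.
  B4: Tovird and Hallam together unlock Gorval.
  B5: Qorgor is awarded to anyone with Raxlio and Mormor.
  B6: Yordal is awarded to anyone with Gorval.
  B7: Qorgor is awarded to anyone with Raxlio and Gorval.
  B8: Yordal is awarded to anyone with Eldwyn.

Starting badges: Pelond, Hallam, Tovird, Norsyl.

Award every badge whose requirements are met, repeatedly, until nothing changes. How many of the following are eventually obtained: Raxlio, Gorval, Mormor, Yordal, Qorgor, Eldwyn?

With Tovird and Hallam, Gorval is earned (B4).
With Gorval, Yordal is earned (B6).
With Pelond, Yordal, and Norsyl, Raxlio is earned (B1).
With Raxlio and Gorval, Qorgor is earned (B7).
Raxlio: reached.
Gorval: reached.
Mormor would need Eldwyn, Tovird, and Yordal (B3), but Eldwyn is never earned.
Yordal: reached.
Qorgor: reached.
Eldwyn would need Mormor and Norsyl (B2), but Mormor is never earned.
Reached: Raxlio, Gorval, Yordal, and Qorgor — 4 of the 6.

4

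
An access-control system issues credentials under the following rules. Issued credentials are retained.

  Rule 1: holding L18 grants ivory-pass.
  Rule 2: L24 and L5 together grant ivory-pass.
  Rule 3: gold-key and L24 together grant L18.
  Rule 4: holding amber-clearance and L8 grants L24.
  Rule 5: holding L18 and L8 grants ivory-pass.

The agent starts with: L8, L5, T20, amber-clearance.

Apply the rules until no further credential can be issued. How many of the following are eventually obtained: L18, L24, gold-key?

Holding amber-clearance and L8 grants L24 (Rule 4).
L18 would need gold-key and L24 (Rule 3), but gold-key is never granted.
L24: reached.
No rule produces gold-key, and it is not given.
Reached: L24 — 1 of the 3.

1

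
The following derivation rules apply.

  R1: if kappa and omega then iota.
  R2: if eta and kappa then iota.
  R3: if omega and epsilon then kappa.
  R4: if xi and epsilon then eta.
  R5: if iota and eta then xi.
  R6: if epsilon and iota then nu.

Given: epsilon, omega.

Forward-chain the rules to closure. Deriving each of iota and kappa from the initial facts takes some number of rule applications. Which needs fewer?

kappa

kappa: From omega and epsilon, R3 gives kappa. [1 rule application]
iota: omega and epsilon hold, so kappa follows (R3). From kappa and omega, R1 gives iota. [2 rule applications]
kappa needs fewer.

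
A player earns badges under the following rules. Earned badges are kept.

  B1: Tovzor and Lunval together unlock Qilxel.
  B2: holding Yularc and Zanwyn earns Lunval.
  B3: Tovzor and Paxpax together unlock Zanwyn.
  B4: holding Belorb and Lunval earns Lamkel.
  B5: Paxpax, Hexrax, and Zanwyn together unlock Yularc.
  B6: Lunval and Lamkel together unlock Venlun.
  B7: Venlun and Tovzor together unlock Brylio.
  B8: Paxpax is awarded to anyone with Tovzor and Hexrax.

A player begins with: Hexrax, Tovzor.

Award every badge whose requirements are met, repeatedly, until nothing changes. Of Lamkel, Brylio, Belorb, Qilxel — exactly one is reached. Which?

Qilxel

With Tovzor and Hexrax, Paxpax is earned (B8).
With Tovzor and Paxpax, Zanwyn is earned (B3).
With Paxpax, Hexrax, and Zanwyn, Yularc is earned (B5).
With Yularc and Zanwyn, Lunval is earned (B2).
With Tovzor and Lunval, Qilxel is earned (B1).
No rule produces Belorb, and it is not given. Brylio would need Venlun and Tovzor (B7), but Venlun is never earned. Lamkel would need Belorb and Lunval (B4), but Belorb is never earned.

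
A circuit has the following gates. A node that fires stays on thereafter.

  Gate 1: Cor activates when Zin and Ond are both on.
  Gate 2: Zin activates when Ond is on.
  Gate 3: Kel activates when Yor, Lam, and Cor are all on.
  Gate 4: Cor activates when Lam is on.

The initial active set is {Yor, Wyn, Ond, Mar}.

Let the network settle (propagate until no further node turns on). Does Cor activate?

Ond is on, so Zin activates (Gate 2).
Zin and Ond are on, so Cor activates (Gate 1).

Yes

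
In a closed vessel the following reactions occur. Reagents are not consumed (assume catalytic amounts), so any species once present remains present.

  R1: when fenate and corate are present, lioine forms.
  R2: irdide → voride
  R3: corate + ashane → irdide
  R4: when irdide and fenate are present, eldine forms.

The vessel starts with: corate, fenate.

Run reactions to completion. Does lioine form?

fenate and corate present → lioine forms (R1).

Yes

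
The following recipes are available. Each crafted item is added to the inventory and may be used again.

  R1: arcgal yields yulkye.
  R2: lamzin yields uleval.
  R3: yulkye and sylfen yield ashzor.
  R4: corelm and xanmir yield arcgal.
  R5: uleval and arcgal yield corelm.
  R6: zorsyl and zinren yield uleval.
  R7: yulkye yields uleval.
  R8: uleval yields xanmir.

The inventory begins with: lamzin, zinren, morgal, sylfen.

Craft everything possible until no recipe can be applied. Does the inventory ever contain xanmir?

Yes

Using R2, lamzin makes uleval.
Using R8, uleval makes xanmir.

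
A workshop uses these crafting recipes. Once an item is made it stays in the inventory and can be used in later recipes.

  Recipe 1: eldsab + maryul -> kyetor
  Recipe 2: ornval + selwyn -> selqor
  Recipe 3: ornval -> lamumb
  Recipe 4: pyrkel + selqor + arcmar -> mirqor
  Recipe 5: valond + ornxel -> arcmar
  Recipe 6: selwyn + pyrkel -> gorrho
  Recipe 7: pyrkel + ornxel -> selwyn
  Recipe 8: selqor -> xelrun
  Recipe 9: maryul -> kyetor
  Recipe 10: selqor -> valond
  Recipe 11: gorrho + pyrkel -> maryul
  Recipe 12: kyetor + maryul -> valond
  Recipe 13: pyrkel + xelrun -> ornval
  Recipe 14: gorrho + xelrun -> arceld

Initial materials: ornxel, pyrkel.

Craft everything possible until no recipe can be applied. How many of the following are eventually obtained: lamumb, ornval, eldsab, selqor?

0

lamumb would need ornval (Recipe 3), but ornval is never obtained.
ornval would need pyrkel and xelrun (Recipe 13), but xelrun is never obtained.
No rule produces eldsab, and it is not given.
selqor would need ornval and selwyn (Recipe 2), but ornval is never obtained.
None of the 4 are reached.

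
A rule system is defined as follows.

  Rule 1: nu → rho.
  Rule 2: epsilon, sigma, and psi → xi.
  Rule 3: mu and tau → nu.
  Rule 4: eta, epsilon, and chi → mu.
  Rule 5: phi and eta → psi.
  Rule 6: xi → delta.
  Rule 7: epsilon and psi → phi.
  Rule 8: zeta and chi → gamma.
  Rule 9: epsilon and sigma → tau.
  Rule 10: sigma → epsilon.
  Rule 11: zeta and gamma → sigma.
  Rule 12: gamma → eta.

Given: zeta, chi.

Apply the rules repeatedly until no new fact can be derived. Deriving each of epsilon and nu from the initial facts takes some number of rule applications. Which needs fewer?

epsilon

epsilon: zeta and chi hold, so gamma follows (Rule 8). From zeta and gamma, Rule 11 gives sigma. sigma holds, so epsilon follows (Rule 10). [3 rule applications]
nu: zeta and chi hold, so gamma follows (Rule 8). gamma holds, so eta follows (Rule 12). From zeta and gamma, Rule 11 gives sigma. sigma holds, so epsilon follows (Rule 10). eta, epsilon, and chi hold, so mu follows (Rule 4). From epsilon and sigma, Rule 9 gives tau. mu and tau hold, so nu follows (Rule 3). [7 rule applications]
epsilon needs fewer.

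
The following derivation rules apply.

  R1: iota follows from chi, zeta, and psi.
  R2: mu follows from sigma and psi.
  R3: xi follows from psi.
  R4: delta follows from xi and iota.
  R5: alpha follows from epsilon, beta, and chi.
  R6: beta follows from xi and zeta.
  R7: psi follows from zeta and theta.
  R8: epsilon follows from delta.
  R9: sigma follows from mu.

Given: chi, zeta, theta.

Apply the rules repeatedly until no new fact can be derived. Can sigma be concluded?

No

sigma would need mu (R9), but mu is never established.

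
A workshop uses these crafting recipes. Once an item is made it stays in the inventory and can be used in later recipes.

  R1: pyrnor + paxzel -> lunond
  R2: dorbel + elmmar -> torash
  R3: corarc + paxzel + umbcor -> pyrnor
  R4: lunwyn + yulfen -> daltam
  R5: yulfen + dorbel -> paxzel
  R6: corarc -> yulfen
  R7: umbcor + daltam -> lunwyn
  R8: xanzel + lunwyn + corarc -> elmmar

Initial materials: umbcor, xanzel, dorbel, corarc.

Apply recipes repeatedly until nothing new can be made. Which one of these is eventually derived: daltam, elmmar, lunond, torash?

corarc -> yulfen (R6).
yulfen + dorbel -> paxzel (R5).
corarc + paxzel + umbcor -> pyrnor (R3).
pyrnor + paxzel -> lunond (R1).
elmmar would need xanzel, lunwyn, and corarc (R8), but lunwyn is never obtained. torash would need dorbel and elmmar (R2), but elmmar is never obtained. daltam would need lunwyn and yulfen (R4), but lunwyn is never obtained.

lunond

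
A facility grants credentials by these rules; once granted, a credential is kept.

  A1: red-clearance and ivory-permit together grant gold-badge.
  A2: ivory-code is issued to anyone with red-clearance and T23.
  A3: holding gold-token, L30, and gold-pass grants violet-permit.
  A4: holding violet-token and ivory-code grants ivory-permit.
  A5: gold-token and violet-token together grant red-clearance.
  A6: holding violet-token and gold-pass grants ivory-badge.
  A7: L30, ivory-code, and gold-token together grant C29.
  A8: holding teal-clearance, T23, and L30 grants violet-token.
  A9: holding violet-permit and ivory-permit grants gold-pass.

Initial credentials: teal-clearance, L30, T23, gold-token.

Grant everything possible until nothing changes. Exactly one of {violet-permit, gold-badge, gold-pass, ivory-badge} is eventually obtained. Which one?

Holding teal-clearance, T23, and L30 grants violet-token (A8).
Holding gold-token and violet-token grants red-clearance (A5).
Holding red-clearance and T23 grants ivory-code (A2).
Holding violet-token and ivory-code grants ivory-permit (A4).
Holding red-clearance and ivory-permit grants gold-badge (A1).
gold-pass would need violet-permit and ivory-permit (A9), but violet-permit is never granted. ivory-badge would need violet-token and gold-pass (A6), but gold-pass is never granted. violet-permit would need gold-token, L30, and gold-pass (A3), but gold-pass is never granted.

gold-badge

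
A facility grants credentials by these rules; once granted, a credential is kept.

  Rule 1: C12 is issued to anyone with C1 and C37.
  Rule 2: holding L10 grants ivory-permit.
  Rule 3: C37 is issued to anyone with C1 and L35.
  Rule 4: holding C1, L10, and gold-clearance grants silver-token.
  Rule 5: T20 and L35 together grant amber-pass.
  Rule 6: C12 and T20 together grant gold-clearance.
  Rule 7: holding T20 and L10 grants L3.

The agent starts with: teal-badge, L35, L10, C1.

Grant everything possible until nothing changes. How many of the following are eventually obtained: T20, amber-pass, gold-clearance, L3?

0

No rule produces T20, and it is not given.
amber-pass would need T20 and L35 (Rule 5), but T20 is never granted.
gold-clearance would need C12 and T20 (Rule 6), but T20 is never granted.
L3 would need T20 and L10 (Rule 7), but T20 is never granted.
None of the 4 are reached.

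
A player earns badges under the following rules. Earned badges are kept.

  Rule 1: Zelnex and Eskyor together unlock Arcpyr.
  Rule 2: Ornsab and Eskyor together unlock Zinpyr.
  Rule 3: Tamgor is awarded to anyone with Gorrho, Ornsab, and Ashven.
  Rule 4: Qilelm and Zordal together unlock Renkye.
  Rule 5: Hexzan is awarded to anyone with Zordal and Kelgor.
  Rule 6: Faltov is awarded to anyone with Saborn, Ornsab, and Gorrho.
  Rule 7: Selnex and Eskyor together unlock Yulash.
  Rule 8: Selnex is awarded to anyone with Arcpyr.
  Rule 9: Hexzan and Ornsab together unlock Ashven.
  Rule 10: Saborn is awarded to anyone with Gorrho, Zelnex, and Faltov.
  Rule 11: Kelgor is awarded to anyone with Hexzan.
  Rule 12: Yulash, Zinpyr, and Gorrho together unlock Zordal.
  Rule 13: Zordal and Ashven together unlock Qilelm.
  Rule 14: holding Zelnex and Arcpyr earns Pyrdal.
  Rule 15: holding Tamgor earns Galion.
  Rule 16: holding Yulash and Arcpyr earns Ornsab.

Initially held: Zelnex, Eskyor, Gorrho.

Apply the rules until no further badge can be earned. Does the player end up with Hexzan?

Hexzan would need Zordal and Kelgor (Rule 5), but Kelgor is never earned.

No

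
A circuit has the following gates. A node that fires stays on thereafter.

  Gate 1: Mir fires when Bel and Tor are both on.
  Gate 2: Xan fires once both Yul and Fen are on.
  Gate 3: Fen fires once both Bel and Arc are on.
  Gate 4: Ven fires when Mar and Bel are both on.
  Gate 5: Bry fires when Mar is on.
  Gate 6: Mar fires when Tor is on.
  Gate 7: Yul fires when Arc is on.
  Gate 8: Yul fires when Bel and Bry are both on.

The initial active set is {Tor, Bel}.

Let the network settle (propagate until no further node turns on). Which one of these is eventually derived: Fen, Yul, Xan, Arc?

Tor is on, so Mar fires (Gate 6).
Mar is on, so Bry fires (Gate 5).
Bel and Bry are on, so Yul fires (Gate 8).
No rule produces Arc, and it is not given. Xan would need Yul and Fen (Gate 2), but Fen never turns on. Fen would need Bel and Arc (Gate 3), but Arc never turns on.

Yul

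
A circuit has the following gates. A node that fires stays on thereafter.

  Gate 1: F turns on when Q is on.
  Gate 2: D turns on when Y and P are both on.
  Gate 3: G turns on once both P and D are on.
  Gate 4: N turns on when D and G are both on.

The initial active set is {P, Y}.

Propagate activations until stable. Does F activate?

No

F would need Q (Gate 1), but Q never turns on.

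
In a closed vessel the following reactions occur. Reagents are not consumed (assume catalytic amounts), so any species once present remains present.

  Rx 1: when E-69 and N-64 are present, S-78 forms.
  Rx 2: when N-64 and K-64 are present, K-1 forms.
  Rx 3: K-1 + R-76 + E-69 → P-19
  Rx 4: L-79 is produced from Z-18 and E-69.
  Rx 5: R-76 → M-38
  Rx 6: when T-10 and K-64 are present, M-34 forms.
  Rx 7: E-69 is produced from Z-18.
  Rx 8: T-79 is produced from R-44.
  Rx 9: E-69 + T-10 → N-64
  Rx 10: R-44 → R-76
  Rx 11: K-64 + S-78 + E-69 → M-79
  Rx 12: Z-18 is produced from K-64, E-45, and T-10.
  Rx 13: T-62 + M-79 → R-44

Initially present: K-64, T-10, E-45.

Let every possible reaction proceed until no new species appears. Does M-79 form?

Yes

K-64, E-45, and T-10 present → Z-18 forms (Rx 12).
Z-18 present → E-69 forms (Rx 7).
E-69 and T-10 present → N-64 forms (Rx 9).
E-69 and N-64 present → S-78 forms (Rx 1).
K-64, S-78, and E-69 present → M-79 forms (Rx 11).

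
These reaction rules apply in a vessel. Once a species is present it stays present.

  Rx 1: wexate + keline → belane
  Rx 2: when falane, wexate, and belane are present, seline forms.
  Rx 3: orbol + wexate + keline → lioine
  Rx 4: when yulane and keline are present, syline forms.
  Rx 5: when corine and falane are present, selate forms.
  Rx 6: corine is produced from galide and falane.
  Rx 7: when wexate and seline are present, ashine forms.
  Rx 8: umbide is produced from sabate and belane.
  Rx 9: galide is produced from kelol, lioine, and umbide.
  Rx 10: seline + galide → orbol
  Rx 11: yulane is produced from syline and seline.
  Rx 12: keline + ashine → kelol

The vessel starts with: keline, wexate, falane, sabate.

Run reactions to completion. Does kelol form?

Yes

wexate and keline present → belane forms (Rx 1).
falane, wexate, and belane present → seline forms (Rx 2).
wexate and seline present → ashine forms (Rx 7).
keline and ashine present → kelol forms (Rx 12).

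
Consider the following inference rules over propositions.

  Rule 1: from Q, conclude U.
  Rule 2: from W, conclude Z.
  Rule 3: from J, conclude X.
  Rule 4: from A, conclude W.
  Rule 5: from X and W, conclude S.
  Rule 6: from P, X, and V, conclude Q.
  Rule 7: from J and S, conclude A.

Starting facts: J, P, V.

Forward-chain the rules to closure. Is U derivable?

From J, Rule 3 gives X.
From P, X, and V, Rule 6 gives Q.
From Q, Rule 1 gives U.

Yes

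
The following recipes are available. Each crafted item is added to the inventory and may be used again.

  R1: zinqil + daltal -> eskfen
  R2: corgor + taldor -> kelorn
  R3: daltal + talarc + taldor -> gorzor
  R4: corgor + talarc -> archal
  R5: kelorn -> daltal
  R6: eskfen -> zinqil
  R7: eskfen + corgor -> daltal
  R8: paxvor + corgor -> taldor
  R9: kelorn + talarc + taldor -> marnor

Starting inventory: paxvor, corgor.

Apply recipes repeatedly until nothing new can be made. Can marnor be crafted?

marnor would need kelorn, talarc, and taldor (R9), but talarc is never obtained.

No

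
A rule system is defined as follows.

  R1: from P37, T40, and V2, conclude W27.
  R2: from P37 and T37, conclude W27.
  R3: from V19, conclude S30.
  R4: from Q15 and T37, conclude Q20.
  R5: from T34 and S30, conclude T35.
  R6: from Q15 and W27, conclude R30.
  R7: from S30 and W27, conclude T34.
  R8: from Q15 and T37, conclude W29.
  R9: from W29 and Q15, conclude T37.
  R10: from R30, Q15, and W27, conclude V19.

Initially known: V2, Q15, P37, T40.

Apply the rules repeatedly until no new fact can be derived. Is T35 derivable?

Yes

P37, T40, and V2 hold, so W27 follows (R1).
From Q15 and W27, R6 gives R30.
From R30, Q15, and W27, R10 gives V19.
From V19, R3 gives S30.
From S30 and W27, R7 gives T34.
From T34 and S30, R5 gives T35.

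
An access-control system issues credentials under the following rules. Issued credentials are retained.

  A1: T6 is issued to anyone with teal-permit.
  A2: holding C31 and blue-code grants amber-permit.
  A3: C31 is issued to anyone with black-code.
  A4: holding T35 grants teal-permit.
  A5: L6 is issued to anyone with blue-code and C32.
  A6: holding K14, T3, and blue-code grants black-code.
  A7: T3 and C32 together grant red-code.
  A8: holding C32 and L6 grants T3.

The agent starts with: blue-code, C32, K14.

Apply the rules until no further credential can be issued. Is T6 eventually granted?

No

T6 would need teal-permit (A1), but teal-permit is never granted.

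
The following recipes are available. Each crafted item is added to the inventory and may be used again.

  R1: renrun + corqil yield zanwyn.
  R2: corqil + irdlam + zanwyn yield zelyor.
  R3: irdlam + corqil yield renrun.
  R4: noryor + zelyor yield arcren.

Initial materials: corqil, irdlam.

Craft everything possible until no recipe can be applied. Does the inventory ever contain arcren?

arcren would need noryor and zelyor (R4), but noryor is never obtained.

No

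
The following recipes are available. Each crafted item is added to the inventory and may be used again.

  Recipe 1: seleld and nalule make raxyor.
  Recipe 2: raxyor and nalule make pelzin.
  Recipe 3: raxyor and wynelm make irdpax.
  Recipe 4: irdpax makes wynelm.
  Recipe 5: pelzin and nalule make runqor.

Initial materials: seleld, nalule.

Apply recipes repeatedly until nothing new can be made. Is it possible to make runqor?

seleld and nalule → raxyor (Recipe 1).
Using Recipe 2, raxyor and nalule make pelzin.
pelzin and nalule → runqor (Recipe 5).

Yes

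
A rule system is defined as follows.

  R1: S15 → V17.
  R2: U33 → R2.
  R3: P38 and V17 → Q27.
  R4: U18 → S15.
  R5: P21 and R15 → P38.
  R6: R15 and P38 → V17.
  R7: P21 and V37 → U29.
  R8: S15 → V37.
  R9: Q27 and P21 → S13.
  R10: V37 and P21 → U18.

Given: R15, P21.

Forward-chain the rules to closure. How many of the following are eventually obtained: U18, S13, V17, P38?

3

P21 and R15 hold, so P38 follows (R5).
From R15 and P38, R6 gives V17.
From P38 and V17, R3 gives Q27.
From Q27 and P21, R9 gives S13.
U18 would need V37 and P21 (R10), but V37 is never established.
S13: reached.
V17: reached.
P38: reached.
Reached: S13, V17, and P38 — 3 of the 4.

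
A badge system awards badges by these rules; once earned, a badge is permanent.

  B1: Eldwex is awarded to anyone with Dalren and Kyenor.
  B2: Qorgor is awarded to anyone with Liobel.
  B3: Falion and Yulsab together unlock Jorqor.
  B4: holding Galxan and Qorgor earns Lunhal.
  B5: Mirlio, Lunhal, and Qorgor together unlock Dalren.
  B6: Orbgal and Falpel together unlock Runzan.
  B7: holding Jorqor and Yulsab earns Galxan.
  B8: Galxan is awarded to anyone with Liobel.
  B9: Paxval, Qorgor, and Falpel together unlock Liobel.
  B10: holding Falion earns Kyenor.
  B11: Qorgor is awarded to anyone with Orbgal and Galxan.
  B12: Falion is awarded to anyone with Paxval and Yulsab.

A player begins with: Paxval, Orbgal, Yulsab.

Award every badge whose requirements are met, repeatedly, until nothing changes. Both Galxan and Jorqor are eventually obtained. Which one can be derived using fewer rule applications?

Jorqor: With Paxval and Yulsab, Falion is earned (B12). With Falion and Yulsab, Jorqor is earned (B3). [2 rule applications]
Galxan: With Paxval and Yulsab, Falion is earned (B12). With Falion and Yulsab, Jorqor is earned (B3). With Jorqor and Yulsab, Galxan is earned (B7). [3 rule applications]
Jorqor needs fewer.

Jorqor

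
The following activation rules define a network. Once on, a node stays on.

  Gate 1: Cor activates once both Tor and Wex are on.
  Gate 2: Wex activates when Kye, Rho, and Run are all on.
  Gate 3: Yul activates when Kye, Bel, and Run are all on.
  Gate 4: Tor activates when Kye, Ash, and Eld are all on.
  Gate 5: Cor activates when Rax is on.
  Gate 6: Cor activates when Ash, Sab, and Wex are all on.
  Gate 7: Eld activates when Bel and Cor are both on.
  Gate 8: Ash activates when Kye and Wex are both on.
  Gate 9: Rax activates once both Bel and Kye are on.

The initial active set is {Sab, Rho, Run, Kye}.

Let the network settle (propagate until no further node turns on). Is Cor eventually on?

Yes

Kye, Rho, and Run are on, so Wex activates (Gate 2).
Gate 8: Kye and Wex on → Ash on.
Gate 6: Ash, Sab, and Wex on → Cor on.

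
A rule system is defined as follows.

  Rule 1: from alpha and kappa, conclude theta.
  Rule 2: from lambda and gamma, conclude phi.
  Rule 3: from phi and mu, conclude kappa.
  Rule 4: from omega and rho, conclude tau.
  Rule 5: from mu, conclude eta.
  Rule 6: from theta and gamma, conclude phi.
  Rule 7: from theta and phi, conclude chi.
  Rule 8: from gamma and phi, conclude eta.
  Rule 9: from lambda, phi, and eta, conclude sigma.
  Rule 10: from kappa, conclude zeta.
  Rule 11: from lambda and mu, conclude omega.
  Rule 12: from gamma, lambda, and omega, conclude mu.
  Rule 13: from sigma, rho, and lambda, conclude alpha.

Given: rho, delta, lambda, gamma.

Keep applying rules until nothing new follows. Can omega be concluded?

No

omega would need lambda and mu (Rule 11), but mu is never established.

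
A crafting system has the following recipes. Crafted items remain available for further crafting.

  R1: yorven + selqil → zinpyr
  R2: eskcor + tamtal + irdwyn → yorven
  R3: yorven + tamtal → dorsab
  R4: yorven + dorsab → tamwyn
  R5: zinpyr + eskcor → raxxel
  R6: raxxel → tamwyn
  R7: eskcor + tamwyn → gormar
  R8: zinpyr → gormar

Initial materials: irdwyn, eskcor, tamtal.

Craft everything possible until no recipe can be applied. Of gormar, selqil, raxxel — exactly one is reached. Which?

Using R2, eskcor, tamtal, and irdwyn make yorven.
Using R3, yorven and tamtal make dorsab.
Using R4, yorven and dorsab make tamwyn.
eskcor + tamwyn → gormar (R7).
raxxel would need zinpyr and eskcor (R5), but zinpyr is never obtained. No rule produces selqil, and it is not given.

gormar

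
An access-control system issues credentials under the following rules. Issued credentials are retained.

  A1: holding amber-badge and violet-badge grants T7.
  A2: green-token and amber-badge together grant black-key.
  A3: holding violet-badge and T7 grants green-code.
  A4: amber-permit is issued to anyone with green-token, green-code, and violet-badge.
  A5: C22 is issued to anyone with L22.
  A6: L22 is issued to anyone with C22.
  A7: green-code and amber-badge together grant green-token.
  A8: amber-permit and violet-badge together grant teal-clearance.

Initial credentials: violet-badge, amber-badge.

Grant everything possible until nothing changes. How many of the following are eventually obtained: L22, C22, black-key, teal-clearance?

2

Holding amber-badge and violet-badge grants T7 (A1).
Holding violet-badge and T7 grants green-code (A3).
Holding green-code and amber-badge grants green-token (A7).
Holding green-token, green-code, and violet-badge grants amber-permit (A4).
Holding green-token and amber-badge grants black-key (A2).
Holding amber-permit and violet-badge grants teal-clearance (A8).
L22 would need C22 (A6), but C22 is never granted.
C22 would need L22 (A5), but L22 is never granted.
black-key: reached.
teal-clearance: reached.
Reached: black-key and teal-clearance — 2 of the 4.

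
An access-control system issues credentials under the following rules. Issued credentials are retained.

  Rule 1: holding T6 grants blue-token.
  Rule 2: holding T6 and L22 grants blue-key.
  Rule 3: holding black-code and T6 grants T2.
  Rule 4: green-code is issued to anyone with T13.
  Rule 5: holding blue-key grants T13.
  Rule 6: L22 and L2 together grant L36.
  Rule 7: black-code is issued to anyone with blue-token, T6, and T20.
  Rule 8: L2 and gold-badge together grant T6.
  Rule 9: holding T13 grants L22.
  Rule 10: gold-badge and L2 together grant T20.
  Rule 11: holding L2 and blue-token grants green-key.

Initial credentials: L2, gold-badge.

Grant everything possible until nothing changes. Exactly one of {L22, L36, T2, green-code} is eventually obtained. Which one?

T2

Holding gold-badge and L2 grants T20 (Rule 10).
Holding L2 and gold-badge grants T6 (Rule 8).
Holding T6 grants blue-token (Rule 1).
Holding blue-token, T6, and T20 grants black-code (Rule 7).
Holding black-code and T6 grants T2 (Rule 3).
L22 would need T13 (Rule 9), but T13 is never granted. L36 would need L22 and L2 (Rule 6), but L22 is never granted. green-code would need T13 (Rule 4), but T13 is never granted.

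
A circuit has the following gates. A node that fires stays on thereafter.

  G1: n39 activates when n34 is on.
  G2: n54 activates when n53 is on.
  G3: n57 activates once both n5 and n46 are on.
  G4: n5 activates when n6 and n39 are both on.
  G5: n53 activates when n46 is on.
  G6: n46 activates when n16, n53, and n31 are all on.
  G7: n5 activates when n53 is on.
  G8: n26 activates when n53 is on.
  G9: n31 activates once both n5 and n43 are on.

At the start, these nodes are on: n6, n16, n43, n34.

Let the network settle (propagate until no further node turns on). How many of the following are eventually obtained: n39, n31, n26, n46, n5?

n34 is on, so n39 activates (G1).
G4: n6 and n39 on → n5 on.
n5 and n43 are on, so n31 activates (G9).
n39: reached.
n31: reached.
n26 would need n53 (G8), but n53 never turns on.
n46 would need n16, n53, and n31 (G6), but n53 never turns on.
n5: reached.
Reached: n39, n31, and n5 — 3 of the 5.

3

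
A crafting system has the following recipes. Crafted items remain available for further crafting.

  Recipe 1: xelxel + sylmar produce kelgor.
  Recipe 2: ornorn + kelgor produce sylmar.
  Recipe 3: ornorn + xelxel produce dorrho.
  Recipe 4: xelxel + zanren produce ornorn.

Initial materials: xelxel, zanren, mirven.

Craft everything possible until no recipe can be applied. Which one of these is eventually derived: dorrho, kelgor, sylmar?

dorrho

xelxel + zanren → ornorn (Recipe 4).
ornorn + xelxel → dorrho (Recipe 3).
kelgor would need xelxel and sylmar (Recipe 1), but sylmar is never obtained. sylmar would need ornorn and kelgor (Recipe 2), but kelgor is never obtained.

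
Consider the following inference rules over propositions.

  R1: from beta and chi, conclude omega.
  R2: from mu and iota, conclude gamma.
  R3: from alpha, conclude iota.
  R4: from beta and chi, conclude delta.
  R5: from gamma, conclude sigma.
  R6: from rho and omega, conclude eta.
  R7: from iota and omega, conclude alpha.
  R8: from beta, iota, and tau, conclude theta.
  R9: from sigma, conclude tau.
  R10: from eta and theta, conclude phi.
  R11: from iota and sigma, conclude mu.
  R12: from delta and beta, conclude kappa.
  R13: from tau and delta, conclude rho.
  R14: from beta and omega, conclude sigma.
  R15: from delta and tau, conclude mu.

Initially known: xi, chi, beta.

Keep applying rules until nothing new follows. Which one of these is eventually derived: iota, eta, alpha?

From beta and chi, R4 gives delta.
From beta and chi, R1 gives omega.
beta and omega hold, so sigma follows (R14).
From sigma, R9 gives tau.
From tau and delta, R13 gives rho.
From rho and omega, R6 gives eta.
iota would need alpha (R3), but alpha is never established. alpha would need iota and omega (R7), but iota is never established.

eta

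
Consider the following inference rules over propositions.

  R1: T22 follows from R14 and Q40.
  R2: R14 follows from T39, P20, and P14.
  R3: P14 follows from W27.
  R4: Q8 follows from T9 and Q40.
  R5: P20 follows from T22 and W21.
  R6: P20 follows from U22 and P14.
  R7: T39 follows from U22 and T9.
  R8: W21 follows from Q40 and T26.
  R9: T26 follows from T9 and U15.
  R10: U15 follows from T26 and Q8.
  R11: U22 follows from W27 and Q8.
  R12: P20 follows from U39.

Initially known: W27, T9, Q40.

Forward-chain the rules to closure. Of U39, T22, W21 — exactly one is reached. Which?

W27 holds, so P14 follows (R3).
T9 and Q40 hold, so Q8 follows (R4).
From W27 and Q8, R11 gives U22.
U22 and P14 hold, so P20 follows (R6).
U22 and T9 hold, so T39 follows (R7).
T39, P20, and P14 hold, so R14 follows (R2).
From R14 and Q40, R1 gives T22.
No rule produces U39, and it is not given. W21 would need Q40 and T26 (R8), but T26 is never established.

T22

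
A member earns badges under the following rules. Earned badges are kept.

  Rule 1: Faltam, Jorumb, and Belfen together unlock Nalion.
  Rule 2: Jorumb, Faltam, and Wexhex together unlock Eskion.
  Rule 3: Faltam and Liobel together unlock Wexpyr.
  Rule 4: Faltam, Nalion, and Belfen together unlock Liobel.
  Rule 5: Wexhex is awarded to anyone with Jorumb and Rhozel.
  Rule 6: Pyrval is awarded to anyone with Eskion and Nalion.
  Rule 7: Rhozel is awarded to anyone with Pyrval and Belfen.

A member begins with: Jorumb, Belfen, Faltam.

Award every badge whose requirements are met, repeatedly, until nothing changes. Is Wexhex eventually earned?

Wexhex would need Jorumb and Rhozel (Rule 5), but Rhozel is never earned.

No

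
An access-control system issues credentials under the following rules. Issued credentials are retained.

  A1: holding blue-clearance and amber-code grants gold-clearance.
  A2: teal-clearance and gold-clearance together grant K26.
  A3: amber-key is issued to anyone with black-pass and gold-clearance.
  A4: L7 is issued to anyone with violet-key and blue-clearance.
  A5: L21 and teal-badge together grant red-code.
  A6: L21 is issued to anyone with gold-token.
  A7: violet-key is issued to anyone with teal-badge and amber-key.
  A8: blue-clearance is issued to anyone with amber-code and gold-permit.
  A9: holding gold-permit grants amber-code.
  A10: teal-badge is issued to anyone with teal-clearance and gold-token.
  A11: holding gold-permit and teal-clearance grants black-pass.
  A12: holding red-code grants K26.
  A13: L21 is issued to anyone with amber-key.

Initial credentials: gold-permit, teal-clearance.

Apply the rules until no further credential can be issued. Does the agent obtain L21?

Holding gold-permit grants amber-code (A9).
Holding gold-permit and teal-clearance grants black-pass (A11).
Holding amber-code and gold-permit grants blue-clearance (A8).
Holding blue-clearance and amber-code grants gold-clearance (A1).
Holding black-pass and gold-clearance grants amber-key (A3).
Holding amber-key grants L21 (A13).

Yes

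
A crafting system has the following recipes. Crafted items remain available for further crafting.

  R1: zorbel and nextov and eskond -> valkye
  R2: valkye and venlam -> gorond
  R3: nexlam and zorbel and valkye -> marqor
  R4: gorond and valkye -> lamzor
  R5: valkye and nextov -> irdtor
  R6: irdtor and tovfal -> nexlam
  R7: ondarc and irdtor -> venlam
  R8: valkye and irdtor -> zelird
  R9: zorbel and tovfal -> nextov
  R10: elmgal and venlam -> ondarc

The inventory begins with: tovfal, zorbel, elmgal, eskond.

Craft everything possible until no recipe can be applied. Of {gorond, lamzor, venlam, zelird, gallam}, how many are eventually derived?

1

zorbel and tovfal -> nextov (R9).
zorbel and nextov and eskond -> valkye (R1).
valkye and nextov -> irdtor (R5).
Using R8, valkye and irdtor make zelird.
gorond would need valkye and venlam (R2), but venlam is never obtained.
lamzor would need gorond and valkye (R4), but gorond is never obtained.
venlam would need ondarc and irdtor (R7), but ondarc is never obtained.
zelird: reached.
No rule produces gallam, and it is not given.
Reached: zelird — 1 of the 5.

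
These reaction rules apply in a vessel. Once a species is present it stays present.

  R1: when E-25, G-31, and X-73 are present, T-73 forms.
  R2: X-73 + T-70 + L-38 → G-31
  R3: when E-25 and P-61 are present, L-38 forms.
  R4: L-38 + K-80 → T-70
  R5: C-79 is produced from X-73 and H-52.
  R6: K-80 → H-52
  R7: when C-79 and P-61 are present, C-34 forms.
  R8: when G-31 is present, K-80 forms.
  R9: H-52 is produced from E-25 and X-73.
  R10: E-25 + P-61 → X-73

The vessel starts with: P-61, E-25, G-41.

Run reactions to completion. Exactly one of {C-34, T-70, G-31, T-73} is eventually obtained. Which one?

C-34

E-25 and P-61 present → X-73 forms (R10).
E-25 and X-73 present → H-52 forms (R9).
X-73 and H-52 present → C-79 forms (R5).
C-79 and P-61 present → C-34 forms (R7).
T-70 would need L-38 and K-80 (R4), but K-80 never forms. T-73 would need E-25, G-31, and X-73 (R1), but G-31 never forms. G-31 would need X-73, T-70, and L-38 (R2), but T-70 never forms.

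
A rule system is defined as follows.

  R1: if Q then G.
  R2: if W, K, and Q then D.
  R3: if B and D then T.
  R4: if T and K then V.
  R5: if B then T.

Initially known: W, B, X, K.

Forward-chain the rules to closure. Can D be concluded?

No

D would need W, K, and Q (R2), but Q is never established.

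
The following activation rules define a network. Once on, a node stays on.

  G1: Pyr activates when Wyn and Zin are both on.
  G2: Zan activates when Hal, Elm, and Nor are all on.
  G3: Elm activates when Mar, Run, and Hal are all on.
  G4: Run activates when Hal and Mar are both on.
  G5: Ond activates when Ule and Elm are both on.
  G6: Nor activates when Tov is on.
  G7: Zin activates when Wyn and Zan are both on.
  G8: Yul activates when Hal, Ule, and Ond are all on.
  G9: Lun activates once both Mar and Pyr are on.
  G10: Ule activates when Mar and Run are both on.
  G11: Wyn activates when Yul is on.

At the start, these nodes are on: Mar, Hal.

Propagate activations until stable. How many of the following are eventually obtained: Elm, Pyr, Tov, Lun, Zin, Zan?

1

G4: Hal and Mar on → Run on.
G3: Mar, Run, and Hal on → Elm on.
Elm: reached.
Pyr would need Wyn and Zin (G1), but Zin never turns on.
No rule produces Tov, and it is not given.
Lun would need Mar and Pyr (G9), but Pyr never turns on.
Zin would need Wyn and Zan (G7), but Zan never turns on.
Zan would need Hal, Elm, and Nor (G2), but Nor never turns on.
Reached: Elm — 1 of the 6.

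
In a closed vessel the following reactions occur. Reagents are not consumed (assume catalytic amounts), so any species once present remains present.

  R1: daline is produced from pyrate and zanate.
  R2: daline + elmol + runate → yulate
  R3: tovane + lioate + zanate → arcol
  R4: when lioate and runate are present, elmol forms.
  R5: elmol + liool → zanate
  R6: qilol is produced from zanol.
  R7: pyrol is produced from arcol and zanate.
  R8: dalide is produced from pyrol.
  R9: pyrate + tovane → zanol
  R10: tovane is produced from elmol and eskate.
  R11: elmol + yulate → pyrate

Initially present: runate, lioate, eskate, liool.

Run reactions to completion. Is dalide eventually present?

Yes

lioate and runate present → elmol forms (R4).
elmol and eskate present → tovane forms (R10).
elmol and liool present → zanate forms (R5).
tovane, lioate, and zanate present → arcol forms (R3).
arcol and zanate present → pyrol forms (R7).
pyrol present → dalide forms (R8).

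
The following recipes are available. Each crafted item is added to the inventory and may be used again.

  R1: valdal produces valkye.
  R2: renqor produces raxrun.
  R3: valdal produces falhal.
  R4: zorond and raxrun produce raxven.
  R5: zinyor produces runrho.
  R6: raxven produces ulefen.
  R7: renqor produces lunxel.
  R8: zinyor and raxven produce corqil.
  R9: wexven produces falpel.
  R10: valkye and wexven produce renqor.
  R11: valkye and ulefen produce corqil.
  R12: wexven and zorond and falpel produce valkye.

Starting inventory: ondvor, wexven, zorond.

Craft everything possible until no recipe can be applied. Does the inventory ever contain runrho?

No

runrho would need zinyor (R5), but zinyor is never obtained.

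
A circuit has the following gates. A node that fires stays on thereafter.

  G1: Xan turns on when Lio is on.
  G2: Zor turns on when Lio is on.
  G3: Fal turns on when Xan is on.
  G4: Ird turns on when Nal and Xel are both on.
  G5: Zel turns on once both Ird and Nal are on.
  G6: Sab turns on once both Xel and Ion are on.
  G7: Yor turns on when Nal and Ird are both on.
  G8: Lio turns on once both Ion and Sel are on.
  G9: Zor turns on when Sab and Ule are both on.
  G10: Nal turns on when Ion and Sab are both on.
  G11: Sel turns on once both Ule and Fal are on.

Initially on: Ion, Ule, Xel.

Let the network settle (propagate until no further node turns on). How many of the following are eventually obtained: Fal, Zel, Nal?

2

Xel and Ion are on, so Sab turns on (G6).
Ion and Sab are on, so Nal turns on (G10).
Nal and Xel are on, so Ird turns on (G4).
Ird and Nal are on, so Zel turns on (G5).
Fal would need Xan (G3), but Xan never turns on.
Zel: reached.
Nal: reached.
Reached: Zel and Nal — 2 of the 3.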